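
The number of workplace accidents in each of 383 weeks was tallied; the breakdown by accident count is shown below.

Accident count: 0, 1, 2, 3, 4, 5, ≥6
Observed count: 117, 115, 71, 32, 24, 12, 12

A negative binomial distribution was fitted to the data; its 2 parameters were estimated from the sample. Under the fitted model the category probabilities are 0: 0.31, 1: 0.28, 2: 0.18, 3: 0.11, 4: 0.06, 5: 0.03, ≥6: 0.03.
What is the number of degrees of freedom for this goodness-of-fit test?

4

There are k = 7 categories and 2 parameters estimated from the data, so df = 7 − 1 − 2 = 4.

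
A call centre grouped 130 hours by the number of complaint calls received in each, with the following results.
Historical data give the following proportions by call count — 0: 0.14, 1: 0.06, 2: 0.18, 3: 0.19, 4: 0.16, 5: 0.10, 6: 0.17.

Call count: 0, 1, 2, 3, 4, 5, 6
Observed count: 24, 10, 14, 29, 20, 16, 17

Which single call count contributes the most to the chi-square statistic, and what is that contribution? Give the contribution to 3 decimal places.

Expected counts E_i = n·p_i: 130×0.14 = 18.2, 130×0.06 = 7.8, 130×0.18 = 23.4, 130×0.19 = 24.7, 130×0.16 = 20.8, 130×0.10 = 13, 130×0.17 = 22.1.
cat         O        E   (O−E)²/E
0          24     18.2     1.8484
1          10      7.8     0.6205
2          14     23.4     3.7761
3          29     24.7     0.7486
4          20     20.8     0.0308
5          16       13     0.6923
6          17     22.1     1.1769
The largest term is for 2: 3.776.

2, 3.776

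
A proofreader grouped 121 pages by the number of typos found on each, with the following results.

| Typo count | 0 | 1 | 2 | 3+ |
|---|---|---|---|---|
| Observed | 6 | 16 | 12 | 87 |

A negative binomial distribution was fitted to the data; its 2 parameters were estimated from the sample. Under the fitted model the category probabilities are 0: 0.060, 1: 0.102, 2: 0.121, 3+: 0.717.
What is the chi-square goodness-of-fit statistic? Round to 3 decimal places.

Expected counts E_i = n·p_i: 121×0.060 = 7.26, 121×0.102 = 12.342, 121×0.121 = 14.641, 121×0.717 = 86.757.
cat         O        E   (O−E)²/E
0           6     7.26     0.2187
1          16   12.342     1.0842
2          12   14.641     0.4764
3+         87   86.757     0.0007
Sum = 1.780

1.780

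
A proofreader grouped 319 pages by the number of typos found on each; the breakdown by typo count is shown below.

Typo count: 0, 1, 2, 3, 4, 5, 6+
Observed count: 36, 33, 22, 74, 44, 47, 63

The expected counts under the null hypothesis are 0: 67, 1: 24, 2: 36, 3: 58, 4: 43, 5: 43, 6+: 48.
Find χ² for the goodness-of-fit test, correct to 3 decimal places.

32.659

0: (36 − 67)²/67 = 961/67 = 14.3433
1: (33 − 24)²/24 = 81/24 = 3.3750
2: (22 − 36)²/36 = 196/36 = 5.4444
3: (74 − 58)²/58 = 256/58 = 4.4138
4: (44 − 43)²/43 = 1/43 = 0.0233
5: (47 − 43)²/43 = 16/43 = 0.3721
6+: (63 − 48)²/48 = 225/48 = 4.6875
Sum = 32.659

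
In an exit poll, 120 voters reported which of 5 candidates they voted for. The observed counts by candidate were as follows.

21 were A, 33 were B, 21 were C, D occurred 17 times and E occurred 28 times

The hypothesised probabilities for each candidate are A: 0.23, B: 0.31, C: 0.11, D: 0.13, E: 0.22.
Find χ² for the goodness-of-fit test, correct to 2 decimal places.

Expected counts E_i = n·p_i: 120×0.23 = 27.6, 120×0.31 = 37.2, 120×0.11 = 13.2, 120×0.13 = 15.6, 120×0.22 = 26.4.
A: (21 − 27.6)²/27.6 = 43.56/27.6 = 1.578
B: (33 − 37.2)²/37.2 = 17.64/37.2 = 0.474
C: (21 − 13.2)²/13.2 = 60.84/13.2 = 4.609
D: (17 − 15.6)²/15.6 = 1.96/15.6 = 0.126
E: (28 − 26.4)²/26.4 = 2.56/26.4 = 0.097
Sum = 6.88

6.88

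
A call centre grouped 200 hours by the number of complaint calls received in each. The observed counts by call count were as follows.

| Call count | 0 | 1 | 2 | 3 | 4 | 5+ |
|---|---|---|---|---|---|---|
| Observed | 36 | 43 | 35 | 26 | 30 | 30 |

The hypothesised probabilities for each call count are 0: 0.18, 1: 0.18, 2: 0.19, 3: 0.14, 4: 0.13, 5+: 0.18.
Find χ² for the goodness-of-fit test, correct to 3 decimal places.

3.356

Expected counts E_i = n·p_i: 200×0.18 = 36, 200×0.18 = 36, 200×0.19 = 38, 200×0.14 = 28, 200×0.13 = 26, 200×0.18 = 36.
0: (36 − 36)²/36 = 0/36 = 0.0000
1: (43 − 36)²/36 = 49/36 = 1.3611
2: (35 − 38)²/38 = 9/38 = 0.2368
3: (26 − 28)²/28 = 4/28 = 0.1429
4: (30 − 26)²/26 = 16/26 = 0.6154
5+: (30 − 36)²/36 = 36/36 = 1.0000
Sum = 3.356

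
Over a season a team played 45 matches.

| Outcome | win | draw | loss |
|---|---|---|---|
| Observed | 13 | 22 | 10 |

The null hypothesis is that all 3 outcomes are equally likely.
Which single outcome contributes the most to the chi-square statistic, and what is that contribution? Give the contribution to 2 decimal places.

Expected count for each of the 3 categories: 45/3 = 15.
cat         O        E   (O−E)²/E
win        13       15      0.267
draw       22       15      3.267
loss       10       15      1.667
The largest term is for draw: 3.27.

draw, 3.27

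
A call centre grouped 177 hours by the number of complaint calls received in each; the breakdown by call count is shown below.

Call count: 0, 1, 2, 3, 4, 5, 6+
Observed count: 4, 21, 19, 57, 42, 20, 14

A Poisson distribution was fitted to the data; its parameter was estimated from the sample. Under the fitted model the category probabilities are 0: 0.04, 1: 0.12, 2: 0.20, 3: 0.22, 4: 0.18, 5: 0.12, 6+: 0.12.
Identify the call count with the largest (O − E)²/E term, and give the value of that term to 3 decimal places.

Expected counts E_i = n·p_i: 177×0.04 = 7.08, 177×0.12 = 21.24, 177×0.20 = 35.4, 177×0.22 = 38.94, 177×0.18 = 31.86, 177×0.12 = 21.24, 177×0.12 = 21.24.
χ² = (4−7.08)²/7.08 + (21−21.24)²/21.24 + (19−35.4)²/35.4 + (57−38.94)²/38.94 + (42−31.86)²/31.86 + (20−21.24)²/21.24 + (14−21.24)²/21.24
   = 1.3399 + 0.0027 + 7.5977 + 8.3761 + 3.2272 + 0.0724 + 2.4679
The largest term is for 3: 8.376.

3, 8.376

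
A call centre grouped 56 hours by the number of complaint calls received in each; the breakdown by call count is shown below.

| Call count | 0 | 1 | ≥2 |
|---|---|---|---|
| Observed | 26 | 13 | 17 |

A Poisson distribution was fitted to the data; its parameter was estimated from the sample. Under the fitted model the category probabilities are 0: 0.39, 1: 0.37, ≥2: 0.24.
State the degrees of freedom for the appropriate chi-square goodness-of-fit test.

There are k = 3 categories and 1 parameter estimated from the data, so df = 3 − 1 − 1 = 1.

1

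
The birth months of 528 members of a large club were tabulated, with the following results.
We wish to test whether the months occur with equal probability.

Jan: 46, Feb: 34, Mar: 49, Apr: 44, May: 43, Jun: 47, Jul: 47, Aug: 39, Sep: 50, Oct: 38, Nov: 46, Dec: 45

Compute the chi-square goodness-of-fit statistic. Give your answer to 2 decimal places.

Expected count for each of the 12 categories: 528/12 = 44.
Jan: (46 − 44)²/44 = 4/44 = 0.091
Feb: (34 − 44)²/44 = 100/44 = 2.273
Mar: (49 − 44)²/44 = 25/44 = 0.568
Apr: (44 − 44)²/44 = 0/44 = 0.000
May: (43 − 44)²/44 = 1/44 = 0.023
Jun: (47 − 44)²/44 = 9/44 = 0.205
Jul: (47 − 44)²/44 = 9/44 = 0.205
Aug: (39 − 44)²/44 = 25/44 = 0.568
Sep: (50 − 44)²/44 = 36/44 = 0.818
Oct: (38 − 44)²/44 = 36/44 = 0.818
Nov: (46 − 44)²/44 = 4/44 = 0.091
Dec: (45 − 44)²/44 = 1/44 = 0.023
Sum = 5.68

5.68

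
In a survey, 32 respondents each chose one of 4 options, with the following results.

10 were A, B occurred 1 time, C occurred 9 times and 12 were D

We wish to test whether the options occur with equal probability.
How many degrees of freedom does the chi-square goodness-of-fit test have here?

There are k = 4 categories and no parameters were estimated from the data, so df = 4 − 1 = 3.

3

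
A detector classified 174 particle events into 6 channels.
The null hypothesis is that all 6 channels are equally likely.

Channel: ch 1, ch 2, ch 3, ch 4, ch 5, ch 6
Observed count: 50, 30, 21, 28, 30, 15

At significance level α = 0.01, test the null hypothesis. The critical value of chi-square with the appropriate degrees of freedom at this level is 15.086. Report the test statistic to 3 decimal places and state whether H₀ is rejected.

Under H₀ each category has probability 1/6, so each expected count is 174/6 = 29.
ch 1: (50 − 29)²/29 = 441/29 = 15.2069
ch 2: (30 − 29)²/29 = 1/29 = 0.0345
ch 3: (21 − 29)²/29 = 64/29 = 2.2069
ch 4: (28 − 29)²/29 = 1/29 = 0.0345
ch 5: (30 − 29)²/29 = 1/29 = 0.0345
ch 6: (15 − 29)²/29 = 196/29 = 6.7586
Sum = 24.276
df = 5. Since 24.276 > 15.086, we reject H₀.

24.276; reject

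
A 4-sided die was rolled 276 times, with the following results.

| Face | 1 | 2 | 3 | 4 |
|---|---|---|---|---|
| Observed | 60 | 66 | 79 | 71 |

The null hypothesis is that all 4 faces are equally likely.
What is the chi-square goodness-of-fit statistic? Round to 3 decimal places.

2.812

Under H₀ each category has probability 1/4, so each expected count is 276/4 = 69.
χ² = (60−69)²/69 + (66−69)²/69 + (79−69)²/69 + (71−69)²/69
   = 1.1739 + 0.1304 + 1.4493 + 0.0580
Sum = 2.812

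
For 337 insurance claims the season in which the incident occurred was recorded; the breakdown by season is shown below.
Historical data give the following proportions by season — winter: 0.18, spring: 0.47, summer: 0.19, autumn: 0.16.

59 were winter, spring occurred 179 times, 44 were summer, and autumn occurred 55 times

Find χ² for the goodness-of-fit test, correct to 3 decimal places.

Expected counts E_i = n·p_i: 337×0.18 = 60.66, 337×0.47 = 158.39, 337×0.19 = 64.03, 337×0.16 = 53.92.
χ² = (59−60.66)²/60.66 + (179−158.39)²/158.39 + (44−64.03)²/64.03 + (55−53.92)²/53.92
   = 0.0454 + 2.6818 + 6.2658 + 0.0216
Sum = 9.015

9.015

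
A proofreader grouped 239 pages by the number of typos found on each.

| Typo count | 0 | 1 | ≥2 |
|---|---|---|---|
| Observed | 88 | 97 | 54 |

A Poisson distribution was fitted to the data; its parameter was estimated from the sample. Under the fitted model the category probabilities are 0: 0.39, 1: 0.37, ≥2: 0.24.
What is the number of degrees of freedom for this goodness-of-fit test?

There are k = 3 categories and 1 parameter estimated from the data, so df = 3 − 1 − 1 = 1.

1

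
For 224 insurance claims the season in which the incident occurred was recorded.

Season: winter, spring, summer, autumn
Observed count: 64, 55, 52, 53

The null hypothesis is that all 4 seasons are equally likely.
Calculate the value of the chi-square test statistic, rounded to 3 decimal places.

Under H₀ each category has probability 1/4, so each expected count is 224/4 = 56.
winter: (64 − 56)²/56 = 64/56 = 1.1429
spring: (55 − 56)²/56 = 1/56 = 0.0179
summer: (52 − 56)²/56 = 16/56 = 0.2857
autumn: (53 − 56)²/56 = 9/56 = 0.1607
Sum = 1.607

1.607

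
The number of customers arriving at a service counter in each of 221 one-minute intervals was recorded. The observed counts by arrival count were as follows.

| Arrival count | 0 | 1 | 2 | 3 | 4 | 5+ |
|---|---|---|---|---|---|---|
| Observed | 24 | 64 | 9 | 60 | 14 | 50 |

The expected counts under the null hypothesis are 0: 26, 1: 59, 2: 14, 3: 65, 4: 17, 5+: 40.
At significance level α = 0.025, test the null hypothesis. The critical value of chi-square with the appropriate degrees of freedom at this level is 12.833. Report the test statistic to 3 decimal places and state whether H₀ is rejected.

5.777; do not reject

0: (24 − 26)²/26 = 4/26 = 0.1538
1: (64 − 59)²/59 = 25/59 = 0.4237
2: (9 − 14)²/14 = 25/14 = 1.7857
3: (60 − 65)²/65 = 25/65 = 0.3846
4: (14 − 17)²/17 = 9/17 = 0.5294
5+: (50 − 40)²/40 = 100/40 = 2.5000
Sum = 5.777
df = 5. Since 5.777 < 12.833, we do not reject H₀.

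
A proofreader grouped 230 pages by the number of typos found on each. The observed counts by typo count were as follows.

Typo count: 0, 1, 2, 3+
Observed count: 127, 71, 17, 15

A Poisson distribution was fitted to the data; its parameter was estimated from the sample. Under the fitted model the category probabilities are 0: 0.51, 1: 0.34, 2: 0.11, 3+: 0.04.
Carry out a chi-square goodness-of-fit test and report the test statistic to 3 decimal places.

Expected counts E_i = n·p_i: 230×0.51 = 117.3, 230×0.34 = 78.2, 230×0.11 = 25.3, 230×0.04 = 9.2.
cat         O        E   (O−E)²/E
0         127    117.3     0.8021
1          71     78.2     0.6629
2          17     25.3     2.7229
3+         15      9.2     3.6565
Sum = 7.844

7.844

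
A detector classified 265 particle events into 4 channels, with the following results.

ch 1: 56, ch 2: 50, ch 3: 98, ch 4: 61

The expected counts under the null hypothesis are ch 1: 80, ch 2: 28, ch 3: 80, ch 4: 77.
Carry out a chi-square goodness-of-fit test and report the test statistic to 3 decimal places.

χ² = (56−80)²/80 + (50−28)²/28 + (98−80)²/80 + (61−77)²/77
   = 7.2000 + 17.2857 + 4.0500 + 3.3247
Sum = 31.860

31.860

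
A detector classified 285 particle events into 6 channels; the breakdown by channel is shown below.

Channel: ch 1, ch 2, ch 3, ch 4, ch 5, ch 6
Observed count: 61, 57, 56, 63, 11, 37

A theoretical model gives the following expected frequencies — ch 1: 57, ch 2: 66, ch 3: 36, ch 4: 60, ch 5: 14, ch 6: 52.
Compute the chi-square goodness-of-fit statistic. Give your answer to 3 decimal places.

17.739

cat         O        E   (O−E)²/E
ch 1       61       57     0.2807
ch 2       57       66     1.2273
ch 3       56       36    11.1111
ch 4       63       60     0.1500
ch 5       11       14     0.6429
ch 6       37       52     4.3269
Sum = 17.739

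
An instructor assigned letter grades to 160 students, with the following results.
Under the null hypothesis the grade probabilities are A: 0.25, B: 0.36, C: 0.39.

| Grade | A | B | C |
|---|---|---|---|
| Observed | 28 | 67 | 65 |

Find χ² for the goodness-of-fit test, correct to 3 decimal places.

5.242

Expected counts E_i = n·p_i: 160×0.25 = 40, 160×0.36 = 57.6, 160×0.39 = 62.4.
χ² = (28−40)²/40 + (67−57.6)²/57.6 + (65−62.4)²/62.4
   = 3.6000 + 1.5340 + 0.1083
Sum = 5.242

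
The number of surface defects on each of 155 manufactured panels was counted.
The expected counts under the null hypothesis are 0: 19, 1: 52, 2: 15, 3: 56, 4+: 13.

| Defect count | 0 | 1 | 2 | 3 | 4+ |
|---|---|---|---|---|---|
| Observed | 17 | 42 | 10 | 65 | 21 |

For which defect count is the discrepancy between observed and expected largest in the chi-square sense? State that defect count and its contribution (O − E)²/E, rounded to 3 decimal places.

4+, 4.923

cat         O        E   (O−E)²/E
0          17       19     0.2105
1          42       52     1.9231
2          10       15     1.6667
3          65       56     1.4464
4+         21       13     4.9231
The largest term is for 4+: 4.923.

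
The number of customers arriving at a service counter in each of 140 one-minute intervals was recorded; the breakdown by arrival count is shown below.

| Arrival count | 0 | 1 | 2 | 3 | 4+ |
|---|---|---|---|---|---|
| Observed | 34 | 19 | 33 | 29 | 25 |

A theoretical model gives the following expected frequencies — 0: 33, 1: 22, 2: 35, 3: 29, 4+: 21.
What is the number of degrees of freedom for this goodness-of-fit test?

4

There are k = 5 categories and no parameters were estimated from the data, so df = 5 − 1 = 4.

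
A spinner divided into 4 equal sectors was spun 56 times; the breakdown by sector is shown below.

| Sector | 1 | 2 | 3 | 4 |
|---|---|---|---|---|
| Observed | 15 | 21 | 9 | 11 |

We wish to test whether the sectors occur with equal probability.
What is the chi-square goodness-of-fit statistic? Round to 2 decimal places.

Expected count for each of the 4 categories: 56/4 = 14.
cat         O        E   (O−E)²/E
1          15       14      0.071
2          21       14      3.500
3           9       14      1.786
4          11       14      0.643
Sum = 6.00

6.00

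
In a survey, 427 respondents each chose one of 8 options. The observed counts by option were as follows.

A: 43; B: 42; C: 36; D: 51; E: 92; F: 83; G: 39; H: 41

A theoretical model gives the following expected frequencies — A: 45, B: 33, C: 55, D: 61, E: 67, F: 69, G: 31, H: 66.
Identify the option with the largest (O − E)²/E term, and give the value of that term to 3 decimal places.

H, 9.470

cat         O        E   (O−E)²/E
A          43       45     0.0889
B          42       33     2.4545
C          36       55     6.5636
D          51       61     1.6393
E          92       67     9.3284
F          83       69     2.8406
G          39       31     2.0645
H          41       66     9.4697
The largest term is for H: 9.470.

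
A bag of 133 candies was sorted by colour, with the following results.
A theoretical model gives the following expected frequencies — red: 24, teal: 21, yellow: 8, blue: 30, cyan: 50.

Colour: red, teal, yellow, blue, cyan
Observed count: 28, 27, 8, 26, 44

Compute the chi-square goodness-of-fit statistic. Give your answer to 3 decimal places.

3.634

red: (28 − 24)²/24 = 16/24 = 0.6667
teal: (27 − 21)²/21 = 36/21 = 1.7143
yellow: (8 − 8)²/8 = 0/8 = 0.0000
blue: (26 − 30)²/30 = 16/30 = 0.5333
cyan: (44 − 50)²/50 = 36/50 = 0.7200
Sum = 3.634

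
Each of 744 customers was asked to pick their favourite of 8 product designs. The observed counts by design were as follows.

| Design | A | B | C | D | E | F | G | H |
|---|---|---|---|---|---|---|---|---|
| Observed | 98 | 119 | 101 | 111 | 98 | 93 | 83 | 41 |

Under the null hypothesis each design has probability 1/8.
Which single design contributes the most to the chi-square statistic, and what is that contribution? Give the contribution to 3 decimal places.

Expected count for each of the 8 categories: 744/8 = 93.
cat         O        E   (O−E)²/E
A          98       93     0.2688
B         119       93     7.2688
C         101       93     0.6882
D         111       93     3.4839
E          98       93     0.2688
F          93       93     0.0000
G          83       93     1.0753
H          41       93    29.0753
The largest term is for H: 29.075.

H, 29.075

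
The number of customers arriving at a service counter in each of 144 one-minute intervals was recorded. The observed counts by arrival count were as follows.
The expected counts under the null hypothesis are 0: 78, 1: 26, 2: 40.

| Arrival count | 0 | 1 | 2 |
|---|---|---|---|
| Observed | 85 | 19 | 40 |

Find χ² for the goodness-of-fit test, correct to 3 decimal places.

χ² = (85−78)²/78 + (19−26)²/26 + (40−40)²/40
   = 0.6282 + 1.8846 + 0.0000
Sum = 2.513

2.513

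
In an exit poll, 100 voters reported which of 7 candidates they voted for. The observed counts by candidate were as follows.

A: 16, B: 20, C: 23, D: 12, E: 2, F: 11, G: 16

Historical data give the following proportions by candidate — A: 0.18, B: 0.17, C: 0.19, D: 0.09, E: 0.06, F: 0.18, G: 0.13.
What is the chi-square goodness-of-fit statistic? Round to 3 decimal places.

Expected counts E_i = n·p_i: 100×0.18 = 18, 100×0.17 = 17, 100×0.19 = 19, 100×0.09 = 9, 100×0.06 = 6, 100×0.18 = 18, 100×0.13 = 13.
χ² = (16−18)²/18 + (20−17)²/17 + (23−19)²/19 + (12−9)²/9 + (2−6)²/6 + (11−18)²/18 + (16−13)²/13
   = 0.2222 + 0.5294 + 0.8421 + 1.0000 + 2.6667 + 2.7222 + 0.6923
Sum = 8.675

8.675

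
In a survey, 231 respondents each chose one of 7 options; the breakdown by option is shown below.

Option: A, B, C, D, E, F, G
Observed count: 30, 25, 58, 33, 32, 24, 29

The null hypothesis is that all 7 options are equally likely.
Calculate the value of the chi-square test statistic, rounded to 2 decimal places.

Expected count for each of the 7 categories: 231/7 = 33.
χ² = (30−33)²/33 + (25−33)²/33 + (58−33)²/33 + (33−33)²/33 + (32−33)²/33 + (24−33)²/33 + (29−33)²/33
   = 0.273 + 1.939 + 18.939 + 0.000 + 0.030 + 2.455 + 0.485
Sum = 24.12

24.12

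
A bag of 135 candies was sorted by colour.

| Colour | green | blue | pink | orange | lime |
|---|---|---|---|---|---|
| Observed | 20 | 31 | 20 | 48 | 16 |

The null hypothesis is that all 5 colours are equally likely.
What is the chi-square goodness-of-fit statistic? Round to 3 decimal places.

25.037

Expected count for each of the 5 categories: 135/5 = 27.
cat         O        E   (O−E)²/E
green      20       27     1.8148
blue       31       27     0.5926
pink       20       27     1.8148
orange     48       27    16.3333
lime       16       27     4.4815
Sum = 25.037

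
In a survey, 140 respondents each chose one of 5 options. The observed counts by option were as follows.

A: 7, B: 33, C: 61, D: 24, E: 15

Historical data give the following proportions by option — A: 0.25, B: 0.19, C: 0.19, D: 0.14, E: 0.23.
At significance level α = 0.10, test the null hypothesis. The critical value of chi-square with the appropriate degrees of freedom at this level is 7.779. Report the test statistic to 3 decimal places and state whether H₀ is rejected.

78.602; reject

Expected counts E_i = n·p_i: 140×0.25 = 35, 140×0.19 = 26.6, 140×0.19 = 26.6, 140×0.14 = 19.6, 140×0.23 = 32.2.
χ² = (7−35)²/35 + (33−26.6)²/26.6 + (61−26.6)²/26.6 + (24−19.6)²/19.6 + (15−32.2)²/32.2
   = 22.4000 + 1.5398 + 44.4872 + 0.9878 + 9.1876
Sum = 78.602
df = 4. Since 78.602 > 7.779, we reject H₀.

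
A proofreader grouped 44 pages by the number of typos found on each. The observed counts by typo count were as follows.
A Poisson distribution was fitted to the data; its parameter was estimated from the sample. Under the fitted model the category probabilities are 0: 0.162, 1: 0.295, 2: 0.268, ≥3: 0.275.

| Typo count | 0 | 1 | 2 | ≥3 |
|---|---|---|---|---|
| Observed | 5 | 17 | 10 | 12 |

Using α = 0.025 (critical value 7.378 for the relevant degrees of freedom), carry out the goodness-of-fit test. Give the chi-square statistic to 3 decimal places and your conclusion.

2.153; do not reject

Expected counts E_i = n·p_i: 44×0.162 = 7.128, 44×0.295 = 12.98, 44×0.268 = 11.792, 44×0.275 = 12.1.
χ² = (5−7.128)²/7.128 + (17−12.98)²/12.98 + (10−11.792)²/11.792 + (12−12.1)²/12.1
   = 0.6353 + 1.2450 + 0.2723 + 0.0008
Sum = 2.153
df = 2. Since 2.153 < 7.378, we do not reject H₀.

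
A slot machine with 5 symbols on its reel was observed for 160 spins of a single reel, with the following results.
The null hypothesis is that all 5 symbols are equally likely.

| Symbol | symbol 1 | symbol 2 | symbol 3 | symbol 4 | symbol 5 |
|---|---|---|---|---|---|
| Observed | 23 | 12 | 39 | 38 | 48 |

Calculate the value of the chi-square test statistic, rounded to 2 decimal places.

25.69

Expected count for each of the 5 categories: 160/5 = 32.
cat           O        E   (O−E)²/E
symbol 1     23       32      2.531
symbol 2     12       32     12.500
symbol 3     39       32      1.531
symbol 4     38       32      1.125
symbol 5     48       32      8.000
Sum = 25.69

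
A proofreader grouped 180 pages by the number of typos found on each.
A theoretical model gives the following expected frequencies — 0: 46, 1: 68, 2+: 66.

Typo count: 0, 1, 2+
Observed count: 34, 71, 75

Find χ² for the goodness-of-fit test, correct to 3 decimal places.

cat         O        E   (O−E)²/E
0          34       46     3.1304
1          71       68     0.1324
2+         75       66     1.2273
Sum = 4.490

4.490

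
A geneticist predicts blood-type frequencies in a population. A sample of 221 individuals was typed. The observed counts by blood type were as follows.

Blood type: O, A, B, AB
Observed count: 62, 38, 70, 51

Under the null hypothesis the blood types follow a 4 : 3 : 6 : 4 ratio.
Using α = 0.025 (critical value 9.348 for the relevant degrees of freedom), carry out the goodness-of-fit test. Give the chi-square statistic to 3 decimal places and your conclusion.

2.788; do not reject

Ratio total = 17. Expected counts: 221×4/17 = 52, 221×3/17 = 39, 221×6/17 = 78, 221×4/17 = 52.
χ² = (62−52)²/52 + (38−39)²/39 + (70−78)²/78 + (51−52)²/52
   = 1.9231 + 0.0256 + 0.8205 + 0.0192
Sum = 2.788
df = 3. Since 2.788 < 9.348, we do not reject H₀.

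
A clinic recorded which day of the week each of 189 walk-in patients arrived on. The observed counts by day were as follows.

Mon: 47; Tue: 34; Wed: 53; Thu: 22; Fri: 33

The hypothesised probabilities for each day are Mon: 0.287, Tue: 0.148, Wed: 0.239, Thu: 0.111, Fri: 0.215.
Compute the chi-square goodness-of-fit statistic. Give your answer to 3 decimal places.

Expected counts E_i = n·p_i: 189×0.287 = 54.243, 189×0.148 = 27.972, 189×0.239 = 45.171, 189×0.111 = 20.979, 189×0.215 = 40.635.
cat         O        E   (O−E)²/E
Mon        47   54.243     0.9671
Tue        34   27.972     1.2990
Wed        53   45.171     1.3569
Thu        22   20.979     0.0497
Fri        33   40.635     1.4346
Sum = 5.107

5.107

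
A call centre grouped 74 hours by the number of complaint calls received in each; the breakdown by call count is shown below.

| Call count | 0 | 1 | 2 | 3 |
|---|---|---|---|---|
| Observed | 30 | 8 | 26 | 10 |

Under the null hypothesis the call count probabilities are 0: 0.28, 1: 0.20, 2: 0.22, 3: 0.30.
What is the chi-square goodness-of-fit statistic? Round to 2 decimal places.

19.79

Expected counts E_i = n·p_i: 74×0.28 = 20.72, 74×0.20 = 14.8, 74×0.22 = 16.28, 74×0.30 = 22.2.
χ² = (30−20.72)²/20.72 + (8−14.8)²/14.8 + (26−16.28)²/16.28 + (10−22.2)²/22.2
   = 4.156 + 3.124 + 5.803 + 6.705
Sum = 19.79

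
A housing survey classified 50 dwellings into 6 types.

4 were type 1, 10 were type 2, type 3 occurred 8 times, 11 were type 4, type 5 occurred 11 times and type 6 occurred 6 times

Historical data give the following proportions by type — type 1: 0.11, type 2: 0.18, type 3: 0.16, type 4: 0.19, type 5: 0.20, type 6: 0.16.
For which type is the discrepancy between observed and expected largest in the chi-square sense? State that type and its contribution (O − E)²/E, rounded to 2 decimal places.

Expected counts E_i = n·p_i: 50×0.11 = 5.5, 50×0.18 = 9, 50×0.16 = 8, 50×0.19 = 9.5, 50×0.20 = 10, 50×0.16 = 8.
type 1: (4 − 5.5)²/5.5 = 2.25/5.5 = 0.409
type 2: (10 − 9)²/9 = 1/9 = 0.111
type 3: (8 − 8)²/8 = 0/8 = 0.000
type 4: (11 − 9.5)²/9.5 = 2.25/9.5 = 0.237
type 5: (11 − 10)²/10 = 1/10 = 0.100
type 6: (6 − 8)²/8 = 4/8 = 0.500
The largest term is for type 6: 0.50.

type 6, 0.50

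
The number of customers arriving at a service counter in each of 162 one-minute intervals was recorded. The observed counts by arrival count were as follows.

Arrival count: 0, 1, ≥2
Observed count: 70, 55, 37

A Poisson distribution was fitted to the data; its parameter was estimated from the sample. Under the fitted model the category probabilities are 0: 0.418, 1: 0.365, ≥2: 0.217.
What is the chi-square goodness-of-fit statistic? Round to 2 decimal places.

0.46

Expected counts E_i = n·p_i: 162×0.418 = 67.716, 162×0.365 = 59.13, 162×0.217 = 35.154.
cat         O        E   (O−E)²/E
0          70   67.716      0.077
1          55    59.13      0.288
≥2         37   35.154      0.097
Sum = 0.46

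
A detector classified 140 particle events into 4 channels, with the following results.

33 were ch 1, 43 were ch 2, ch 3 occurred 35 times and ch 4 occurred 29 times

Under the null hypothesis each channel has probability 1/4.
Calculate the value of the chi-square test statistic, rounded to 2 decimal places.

Under H₀ each category has probability 1/4, so each expected count is 140/4 = 35.
ch 1: (33 − 35)²/35 = 4/35 = 0.114
ch 2: (43 − 35)²/35 = 64/35 = 1.829
ch 3: (35 − 35)²/35 = 0/35 = 0.000
ch 4: (29 − 35)²/35 = 36/35 = 1.029
Sum = 2.97

2.97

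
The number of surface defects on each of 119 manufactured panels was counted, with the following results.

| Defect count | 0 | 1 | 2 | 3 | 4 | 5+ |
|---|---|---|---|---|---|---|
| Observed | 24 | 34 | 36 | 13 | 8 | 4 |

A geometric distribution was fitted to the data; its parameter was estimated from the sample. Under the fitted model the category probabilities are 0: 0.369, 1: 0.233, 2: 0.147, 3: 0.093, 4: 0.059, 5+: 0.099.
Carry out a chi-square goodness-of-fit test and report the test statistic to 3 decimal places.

Expected counts E_i = n·p_i: 119×0.369 = 43.911, 119×0.233 = 27.727, 119×0.147 = 17.493, 119×0.093 = 11.067, 119×0.059 = 7.021, 119×0.099 = 11.781.
cat         O        E   (O−E)²/E
0          24   43.911     9.0284
1          34   27.727     1.4192
2          36   17.493    19.5798
3          13   11.067     0.3376
4           8    7.021     0.1365
5+          4   11.781     5.1391
Sum = 35.641

35.641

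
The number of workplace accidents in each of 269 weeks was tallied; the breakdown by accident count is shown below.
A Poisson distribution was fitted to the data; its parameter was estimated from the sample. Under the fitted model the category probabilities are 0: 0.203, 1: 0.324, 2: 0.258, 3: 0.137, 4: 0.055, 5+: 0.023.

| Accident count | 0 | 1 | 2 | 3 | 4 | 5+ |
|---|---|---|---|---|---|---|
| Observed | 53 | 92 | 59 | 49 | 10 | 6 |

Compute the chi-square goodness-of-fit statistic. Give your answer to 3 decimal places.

7.439

Expected counts E_i = n·p_i: 269×0.203 = 54.607, 269×0.324 = 87.156, 269×0.258 = 69.402, 269×0.137 = 36.853, 269×0.055 = 14.795, 269×0.023 = 6.187.
cat         O        E   (O−E)²/E
0          53   54.607     0.0473
1          92   87.156     0.2692
2          59   69.402     1.5591
3          49   36.853     4.0037
4          10   14.795     1.5540
5+          6    6.187     0.0057
Sum = 7.439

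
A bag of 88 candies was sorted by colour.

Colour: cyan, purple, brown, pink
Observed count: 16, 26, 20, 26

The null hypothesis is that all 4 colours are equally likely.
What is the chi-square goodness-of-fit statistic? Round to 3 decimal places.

Under H₀ each category has probability 1/4, so each expected count is 88/4 = 22.
cyan: (16 − 22)²/22 = 36/22 = 1.6364
purple: (26 − 22)²/22 = 16/22 = 0.7273
brown: (20 − 22)²/22 = 4/22 = 0.1818
pink: (26 − 22)²/22 = 16/22 = 0.7273
Sum = 3.273

3.273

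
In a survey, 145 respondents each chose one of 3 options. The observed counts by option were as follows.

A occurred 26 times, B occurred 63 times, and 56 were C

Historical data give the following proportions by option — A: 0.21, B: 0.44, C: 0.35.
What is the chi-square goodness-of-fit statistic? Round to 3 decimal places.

1.203

Expected counts E_i = n·p_i: 145×0.21 = 30.45, 145×0.44 = 63.8, 145×0.35 = 50.75.
χ² = (26−30.45)²/30.45 + (63−63.8)²/63.8 + (56−50.75)²/50.75
   = 0.6503 + 0.0100 + 0.5431
Sum = 1.203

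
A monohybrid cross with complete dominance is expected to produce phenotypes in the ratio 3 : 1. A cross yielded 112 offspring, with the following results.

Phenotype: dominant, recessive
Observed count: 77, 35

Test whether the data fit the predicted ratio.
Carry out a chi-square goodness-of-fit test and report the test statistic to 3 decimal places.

2.333

Ratio total = 4. Expected counts: 112×3/4 = 84, 112×1/4 = 28.
dominant: (77 − 84)²/84 = 49/84 = 0.5833
recessive: (35 − 28)²/28 = 49/28 = 1.7500
Sum = 2.333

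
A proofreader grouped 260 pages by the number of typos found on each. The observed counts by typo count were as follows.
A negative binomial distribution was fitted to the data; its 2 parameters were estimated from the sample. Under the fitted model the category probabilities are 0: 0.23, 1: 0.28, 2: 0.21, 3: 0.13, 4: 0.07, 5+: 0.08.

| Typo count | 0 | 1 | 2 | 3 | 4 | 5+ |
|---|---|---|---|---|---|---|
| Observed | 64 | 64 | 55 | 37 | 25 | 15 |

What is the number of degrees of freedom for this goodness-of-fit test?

3

There are k = 6 categories and 2 parameters estimated from the data, so df = 6 − 1 − 2 = 3.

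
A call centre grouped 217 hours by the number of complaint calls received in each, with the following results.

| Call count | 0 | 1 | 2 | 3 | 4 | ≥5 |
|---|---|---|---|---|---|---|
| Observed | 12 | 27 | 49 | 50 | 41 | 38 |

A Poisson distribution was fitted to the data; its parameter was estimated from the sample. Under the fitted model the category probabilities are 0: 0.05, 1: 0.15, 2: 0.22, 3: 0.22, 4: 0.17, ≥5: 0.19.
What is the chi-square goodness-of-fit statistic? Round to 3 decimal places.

Expected counts E_i = n·p_i: 217×0.05 = 10.85, 217×0.15 = 32.55, 217×0.22 = 47.74, 217×0.22 = 47.74, 217×0.17 = 36.89, 217×0.19 = 41.23.
0: (12 − 10.85)²/10.85 = 1.3225/10.85 = 0.1219
1: (27 − 32.55)²/32.55 = 30.8025/32.55 = 0.9463
2: (49 − 47.74)²/47.74 = 1.5876/47.74 = 0.0333
3: (50 − 47.74)²/47.74 = 5.1076/47.74 = 0.1070
4: (41 − 36.89)²/36.89 = 16.8921/36.89 = 0.4579
≥5: (38 − 41.23)²/41.23 = 10.4329/41.23 = 0.2530
Sum = 1.919

1.919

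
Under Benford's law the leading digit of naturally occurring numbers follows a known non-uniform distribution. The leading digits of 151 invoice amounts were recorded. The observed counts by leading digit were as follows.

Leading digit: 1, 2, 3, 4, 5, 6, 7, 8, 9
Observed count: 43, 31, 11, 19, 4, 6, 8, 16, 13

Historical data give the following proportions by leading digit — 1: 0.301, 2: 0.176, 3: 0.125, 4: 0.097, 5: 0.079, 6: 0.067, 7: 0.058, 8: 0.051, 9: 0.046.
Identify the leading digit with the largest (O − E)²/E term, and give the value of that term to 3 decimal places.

8, 8.943

Expected counts E_i = n·p_i: 151×0.301 = 45.451, 151×0.176 = 26.576, 151×0.125 = 18.875, 151×0.097 = 14.647, 151×0.079 = 11.929, 151×0.067 = 10.117, 151×0.058 = 8.758, 151×0.051 = 7.701, 151×0.046 = 6.946.
χ² = (43−45.451)²/45.451 + (31−26.576)²/26.576 + (11−18.875)²/18.875 + (19−14.647)²/14.647 + (4−11.929)²/11.929 + (6−10.117)²/10.117 + (8−8.758)²/8.758 + (16−7.701)²/7.701 + (13−6.946)²/6.946
   = 0.1322 + 0.7364 + 3.2856 + 1.2937 + 5.2703 + 1.6754 + 0.0656 + 8.9434 + 5.2765
The largest term is for 8: 8.943.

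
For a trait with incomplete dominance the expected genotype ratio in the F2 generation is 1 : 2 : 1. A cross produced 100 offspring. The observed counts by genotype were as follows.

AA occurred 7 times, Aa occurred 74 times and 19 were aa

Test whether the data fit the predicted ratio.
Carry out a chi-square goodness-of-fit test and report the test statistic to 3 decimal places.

25.920

Ratio total = 4. Expected counts: 100×1/4 = 25, 100×2/4 = 50, 100×1/4 = 25.
cat         O        E   (O−E)²/E
AA          7       25    12.9600
Aa         74       50    11.5200
aa         19       25     1.4400
Sum = 25.920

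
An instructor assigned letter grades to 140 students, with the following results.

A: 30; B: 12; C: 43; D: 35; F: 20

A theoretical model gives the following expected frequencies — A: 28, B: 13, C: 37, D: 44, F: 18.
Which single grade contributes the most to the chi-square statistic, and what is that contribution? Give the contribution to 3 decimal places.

D, 1.841

cat         O        E   (O−E)²/E
A          30       28     0.1429
B          12       13     0.0769
C          43       37     0.9730
D          35       44     1.8409
F          20       18     0.2222
The largest term is for D: 1.841.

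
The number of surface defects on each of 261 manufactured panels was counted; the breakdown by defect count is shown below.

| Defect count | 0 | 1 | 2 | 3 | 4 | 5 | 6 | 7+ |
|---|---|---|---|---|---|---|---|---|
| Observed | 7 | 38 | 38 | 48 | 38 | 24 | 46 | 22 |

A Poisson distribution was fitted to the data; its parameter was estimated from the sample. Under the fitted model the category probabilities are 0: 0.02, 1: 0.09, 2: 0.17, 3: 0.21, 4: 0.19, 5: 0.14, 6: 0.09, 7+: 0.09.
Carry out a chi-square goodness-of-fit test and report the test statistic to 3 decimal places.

Expected counts E_i = n·p_i: 261×0.02 = 5.22, 261×0.09 = 23.49, 261×0.17 = 44.37, 261×0.21 = 54.81, 261×0.19 = 49.59, 261×0.14 = 36.54, 261×0.09 = 23.49, 261×0.09 = 23.49.
0: (7 − 5.22)²/5.22 = 3.1684/5.22 = 0.6070
1: (38 − 23.49)²/23.49 = 210.5401/23.49 = 8.9630
2: (38 − 44.37)²/44.37 = 40.5769/44.37 = 0.9145
3: (48 − 54.81)²/54.81 = 46.3761/54.81 = 0.8461
4: (38 − 49.59)²/49.59 = 134.3281/49.59 = 2.7088
5: (24 − 36.54)²/36.54 = 157.2516/36.54 = 4.3035
6: (46 − 23.49)²/23.49 = 506.7001/23.49 = 21.5709
7+: (22 − 23.49)²/23.49 = 2.2201/23.49 = 0.0945
Sum = 40.008

40.008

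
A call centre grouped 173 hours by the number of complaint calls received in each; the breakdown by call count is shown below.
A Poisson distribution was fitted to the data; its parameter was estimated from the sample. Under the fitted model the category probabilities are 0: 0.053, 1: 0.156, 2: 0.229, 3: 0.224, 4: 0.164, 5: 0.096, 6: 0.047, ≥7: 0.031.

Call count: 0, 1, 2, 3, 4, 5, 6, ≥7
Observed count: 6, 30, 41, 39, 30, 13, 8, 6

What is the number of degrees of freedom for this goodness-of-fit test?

6

There are k = 8 categories and 1 parameter estimated from the data, so df = 8 − 1 − 1 = 6.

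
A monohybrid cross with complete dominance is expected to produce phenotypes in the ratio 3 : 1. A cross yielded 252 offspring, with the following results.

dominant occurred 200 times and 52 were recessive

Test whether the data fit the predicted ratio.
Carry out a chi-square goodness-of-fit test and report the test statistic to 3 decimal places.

2.561

Ratio total = 4. Expected counts: 252×3/4 = 189, 252×1/4 = 63.
dominant: (200 − 189)²/189 = 121/189 = 0.6402
recessive: (52 − 63)²/63 = 121/63 = 1.9206
Sum = 2.561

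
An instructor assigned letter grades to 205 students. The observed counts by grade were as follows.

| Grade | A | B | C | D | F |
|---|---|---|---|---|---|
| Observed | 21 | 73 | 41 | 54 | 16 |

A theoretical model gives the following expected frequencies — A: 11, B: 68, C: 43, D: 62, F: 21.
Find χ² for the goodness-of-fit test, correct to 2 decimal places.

χ² = (21−11)²/11 + (73−68)²/68 + (41−43)²/43 + (54−62)²/62 + (16−21)²/21
   = 9.091 + 0.368 + 0.093 + 1.032 + 1.190
Sum = 11.77

11.77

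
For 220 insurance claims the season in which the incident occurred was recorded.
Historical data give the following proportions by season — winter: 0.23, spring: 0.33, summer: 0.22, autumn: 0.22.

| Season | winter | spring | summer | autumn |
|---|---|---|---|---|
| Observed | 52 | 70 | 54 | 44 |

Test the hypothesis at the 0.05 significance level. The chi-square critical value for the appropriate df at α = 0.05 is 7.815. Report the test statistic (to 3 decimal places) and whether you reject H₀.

1.180; do not reject

Expected counts E_i = n·p_i: 220×0.23 = 50.6, 220×0.33 = 72.6, 220×0.22 = 48.4, 220×0.22 = 48.4.
cat         O        E   (O−E)²/E
winter     52     50.6     0.0387
spring     70     72.6     0.0931
summer     54     48.4     0.6479
autumn     44     48.4     0.4000
Sum = 1.180
df = 3. Since 1.180 < 7.815, we do not reject H₀.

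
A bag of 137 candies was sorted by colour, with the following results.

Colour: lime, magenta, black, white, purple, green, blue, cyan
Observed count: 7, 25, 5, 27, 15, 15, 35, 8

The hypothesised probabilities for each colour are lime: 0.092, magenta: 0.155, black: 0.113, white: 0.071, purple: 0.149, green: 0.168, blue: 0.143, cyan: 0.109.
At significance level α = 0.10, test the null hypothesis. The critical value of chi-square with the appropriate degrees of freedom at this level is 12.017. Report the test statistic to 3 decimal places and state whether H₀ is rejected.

Expected counts E_i = n·p_i: 137×0.092 = 12.604, 137×0.155 = 21.235, 137×0.113 = 15.481, 137×0.071 = 9.727, 137×0.149 = 20.413, 137×0.168 = 23.016, 137×0.143 = 19.591, 137×0.109 = 14.933.
lime: (7 − 12.604)²/12.604 = 31.404816/12.604 = 2.4917
magenta: (25 − 21.235)²/21.235 = 14.175225/21.235 = 0.6675
black: (5 − 15.481)²/15.481 = 109.851361/15.481 = 7.0959
white: (27 − 9.727)²/9.727 = 298.356529/9.727 = 30.6730
purple: (15 − 20.413)²/20.413 = 29.300569/20.413 = 1.4354
green: (15 − 23.016)²/23.016 = 64.256256/23.016 = 2.7918
blue: (35 − 19.591)²/19.591 = 237.437281/19.591 = 12.1197
cyan: (8 − 14.933)²/14.933 = 48.066489/14.933 = 3.2188
Sum = 60.494
df = 7. Since 60.494 > 12.017, we reject H₀.

60.494; reject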